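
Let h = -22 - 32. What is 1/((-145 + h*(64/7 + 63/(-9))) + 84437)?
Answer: 7/589234 ≈ 1.1880e-5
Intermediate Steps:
h = -54
1/((-145 + h*(64/7 + 63/(-9))) + 84437) = 1/((-145 - 54*(64/7 + 63/(-9))) + 84437) = 1/((-145 - 54*(64*(⅐) + 63*(-⅑))) + 84437) = 1/((-145 - 54*(64/7 - 7)) + 84437) = 1/((-145 - 54*15/7) + 84437) = 1/((-145 - 810/7) + 84437) = 1/(-1825/7 + 84437) = 1/(589234/7) = 7/589234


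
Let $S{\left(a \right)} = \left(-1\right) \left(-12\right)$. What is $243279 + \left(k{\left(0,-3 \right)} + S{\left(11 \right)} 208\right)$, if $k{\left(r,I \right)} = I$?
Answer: $245772$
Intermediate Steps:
$S{\left(a \right)} = 12$
$243279 + \left(k{\left(0,-3 \right)} + S{\left(11 \right)} 208\right) = 243279 + \left(-3 + 12 \cdot 208\right) = 243279 + \left(-3 + 2496\right) = 243279 + 2493 = 245772$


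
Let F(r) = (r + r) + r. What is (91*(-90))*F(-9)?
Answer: 221130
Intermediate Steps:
F(r) = 3*r (F(r) = 2*r + r = 3*r)
(91*(-90))*F(-9) = (91*(-90))*(3*(-9)) = -8190*(-27) = 221130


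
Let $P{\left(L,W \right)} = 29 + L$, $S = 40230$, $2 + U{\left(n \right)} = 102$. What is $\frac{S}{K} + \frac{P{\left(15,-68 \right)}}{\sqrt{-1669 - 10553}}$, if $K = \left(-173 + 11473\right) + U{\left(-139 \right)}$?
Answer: $\frac{1341}{380} - \frac{22 i \sqrt{1358}}{2037} \approx 3.5289 - 0.398 i$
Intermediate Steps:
$U{\left(n \right)} = 100$ ($U{\left(n \right)} = -2 + 102 = 100$)
$K = 11400$ ($K = \left(-173 + 11473\right) + 100 = 11300 + 100 = 11400$)
$\frac{S}{K} + \frac{P{\left(15,-68 \right)}}{\sqrt{-1669 - 10553}} = \frac{40230}{11400} + \frac{29 + 15}{\sqrt{-1669 - 10553}} = 40230 \cdot \frac{1}{11400} + \frac{44}{\sqrt{-12222}} = \frac{1341}{380} + \frac{44}{3 i \sqrt{1358}} = \frac{1341}{380} + 44 \left(- \frac{i \sqrt{1358}}{4074}\right) = \frac{1341}{380} - \frac{22 i \sqrt{1358}}{2037}$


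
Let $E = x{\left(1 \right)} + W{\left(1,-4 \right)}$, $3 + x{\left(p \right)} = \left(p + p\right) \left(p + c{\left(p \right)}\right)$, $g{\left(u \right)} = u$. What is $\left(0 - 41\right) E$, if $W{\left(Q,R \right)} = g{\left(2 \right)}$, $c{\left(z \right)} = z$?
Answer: $-123$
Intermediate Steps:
$W{\left(Q,R \right)} = 2$
$x{\left(p \right)} = -3 + 4 p^{2}$ ($x{\left(p \right)} = -3 + \left(p + p\right) \left(p + p\right) = -3 + 2 p 2 p = -3 + 4 p^{2}$)
$E = 3$ ($E = \left(-3 + 4 \cdot 1^{2}\right) + 2 = \left(-3 + 4 \cdot 1\right) + 2 = \left(-3 + 4\right) + 2 = 1 + 2 = 3$)
$\left(0 - 41\right) E = \left(0 - 41\right) 3 = \left(-41\right) 3 = -123$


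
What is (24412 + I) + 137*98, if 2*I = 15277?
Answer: 90953/2 ≈ 45477.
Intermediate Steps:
I = 15277/2 (I = (1/2)*15277 = 15277/2 ≈ 7638.5)
(24412 + I) + 137*98 = (24412 + 15277/2) + 137*98 = 64101/2 + 13426 = 90953/2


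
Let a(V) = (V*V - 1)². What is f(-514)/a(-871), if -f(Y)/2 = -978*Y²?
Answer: 10765987/11990305200 ≈ 0.00089789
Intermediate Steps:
f(Y) = 1956*Y² (f(Y) = -(-1956)*Y² = 1956*Y²)
a(V) = (-1 + V²)² (a(V) = (V² - 1)² = (-1 + V²)²)
f(-514)/a(-871) = (1956*(-514)²)/((-1 + (-871)²)²) = (1956*264196)/((-1 + 758641)²) = 516767376/(758640²) = 516767376/575534649600 = 516767376*(1/575534649600) = 10765987/11990305200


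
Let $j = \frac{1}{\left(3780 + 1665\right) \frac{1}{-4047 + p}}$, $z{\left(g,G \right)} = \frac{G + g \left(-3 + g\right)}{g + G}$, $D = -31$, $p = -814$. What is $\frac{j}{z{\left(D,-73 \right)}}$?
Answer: $\frac{505544}{5341545} \approx 0.094644$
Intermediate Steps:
$z{\left(g,G \right)} = \frac{G + g \left(-3 + g\right)}{G + g}$
$j = - \frac{4861}{5445}$ ($j = \frac{1}{\left(3780 + 1665\right) \frac{1}{-4047 - 814}} = \frac{1}{5445 \frac{1}{-4861}} = \frac{1}{5445 \left(- \frac{1}{4861}\right)} = \frac{1}{- \frac{5445}{4861}} = - \frac{4861}{5445} \approx -0.89275$)
$\frac{j}{z{\left(D,-73 \right)}} = - \frac{4861}{5445 \frac{-73 + \left(-31\right)^{2} - -93}{-73 - 31}} = - \frac{4861}{5445 \frac{-73 + 961 + 93}{-104}} = - \frac{4861}{5445 \left(\left(- \frac{1}{104}\right) 981\right)} = - \frac{4861}{5445 \left(- \frac{981}{104}\right)} = \left(- \frac{4861}{5445}\right) \left(- \frac{104}{981}\right) = \frac{505544}{5341545}$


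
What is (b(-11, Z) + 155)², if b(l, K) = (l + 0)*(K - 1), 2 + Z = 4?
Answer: 20736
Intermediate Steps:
Z = 2 (Z = -2 + 4 = 2)
b(l, K) = l*(-1 + K)
(b(-11, Z) + 155)² = (-11*(-1 + 2) + 155)² = (-11*1 + 155)² = (-11 + 155)² = 144² = 20736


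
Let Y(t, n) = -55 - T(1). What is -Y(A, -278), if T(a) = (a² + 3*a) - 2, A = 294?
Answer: 57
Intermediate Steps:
T(a) = -2 + a² + 3*a
Y(t, n) = -57 (Y(t, n) = -55 - (-2 + 1² + 3*1) = -55 - (-2 + 1 + 3) = -55 - 1*2 = -55 - 2 = -57)
-Y(A, -278) = -1*(-57) = 57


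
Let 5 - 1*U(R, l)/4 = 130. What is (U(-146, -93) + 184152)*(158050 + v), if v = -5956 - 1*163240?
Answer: -2046985192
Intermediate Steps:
U(R, l) = -500 (U(R, l) = 20 - 4*130 = 20 - 520 = -500)
v = -169196 (v = -5956 - 163240 = -169196)
(U(-146, -93) + 184152)*(158050 + v) = (-500 + 184152)*(158050 - 169196) = 183652*(-11146) = -2046985192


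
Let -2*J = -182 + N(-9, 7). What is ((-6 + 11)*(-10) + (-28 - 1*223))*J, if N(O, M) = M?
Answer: -52675/2 ≈ -26338.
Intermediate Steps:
J = 175/2 (J = -(-182 + 7)/2 = -½*(-175) = 175/2 ≈ 87.500)
((-6 + 11)*(-10) + (-28 - 1*223))*J = ((-6 + 11)*(-10) + (-28 - 1*223))*(175/2) = (5*(-10) + (-28 - 223))*(175/2) = (-50 - 251)*(175/2) = -301*175/2 = -52675/2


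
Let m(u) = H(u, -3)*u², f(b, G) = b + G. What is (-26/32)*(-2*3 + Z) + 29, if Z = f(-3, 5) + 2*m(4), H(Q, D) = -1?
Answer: 233/4 ≈ 58.250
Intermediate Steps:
f(b, G) = G + b
m(u) = -u²
Z = -30 (Z = (5 - 3) + 2*(-1*4²) = 2 + 2*(-1*16) = 2 + 2*(-16) = 2 - 32 = -30)
(-26/32)*(-2*3 + Z) + 29 = (-26/32)*(-2*3 - 30) + 29 = (-26*1/32)*(-6 - 30) + 29 = -13/16*(-36) + 29 = 117/4 + 29 = 233/4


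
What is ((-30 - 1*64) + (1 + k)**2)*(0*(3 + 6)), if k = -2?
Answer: 0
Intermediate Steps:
((-30 - 1*64) + (1 + k)**2)*(0*(3 + 6)) = ((-30 - 1*64) + (1 - 2)**2)*(0*(3 + 6)) = ((-30 - 64) + (-1)**2)*(0*9) = (-94 + 1)*0 = -93*0 = 0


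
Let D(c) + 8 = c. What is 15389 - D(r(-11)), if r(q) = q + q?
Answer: 15419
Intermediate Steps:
r(q) = 2*q
D(c) = -8 + c
15389 - D(r(-11)) = 15389 - (-8 + 2*(-11)) = 15389 - (-8 - 22) = 15389 - 1*(-30) = 15389 + 30 = 15419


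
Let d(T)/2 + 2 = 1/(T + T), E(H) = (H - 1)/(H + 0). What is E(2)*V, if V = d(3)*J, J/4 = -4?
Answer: 88/3 ≈ 29.333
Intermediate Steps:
E(H) = (-1 + H)/H
J = -16 (J = 4*(-4) = -16)
d(T) = -4 + 1/T (d(T) = -4 + 2/(T + T) = -4 + 2/((2*T)) = -4 + 2*(1/(2*T)) = -4 + 1/T)
V = 176/3 (V = (-4 + 1/3)*(-16) = -11/3*(-16) = 176/3 ≈ 58.667)
E(2)*V = ((-1 + 2)/2)*(176/3) = ((1/2)*1)*(176/3) = (1/2)*(176/3) = 88/3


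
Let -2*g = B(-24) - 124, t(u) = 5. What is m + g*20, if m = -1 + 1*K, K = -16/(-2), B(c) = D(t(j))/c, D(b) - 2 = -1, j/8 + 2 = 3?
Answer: 14969/12 ≈ 1247.4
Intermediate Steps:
j = 8 (j = -16 + 8*3 = -16 + 24 = 8)
D(b) = 1 (D(b) = 2 - 1 = 1)
B(c) = 1/c
K = 8 (K = -16*(-½) = 8)
g = 2977/48 (g = -(1/(-24) - 124)/2 = -(-1/24 - 124)/2 = -½*(-2977/24) = 2977/48 ≈ 62.021)
m = 7 (m = -1 + 1*8 = -1 + 8 = 7)
m + g*20 = 7 + (2977/48)*20 = 7 + 14885/12 = 14969/12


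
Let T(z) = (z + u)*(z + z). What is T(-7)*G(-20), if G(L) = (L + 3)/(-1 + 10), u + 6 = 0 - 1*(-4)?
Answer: -238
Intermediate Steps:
u = -2 (u = -6 + (0 - 1*(-4)) = -6 + (0 + 4) = -6 + 4 = -2)
G(L) = 1/3 + L/9 (G(L) = (3 + L)/9 = (3 + L)*(1/9) = 1/3 + L/9)
T(z) = 2*z*(-2 + z) (T(z) = (z - 2)*(z + z) = (-2 + z)*(2*z) = 2*z*(-2 + z))
T(-7)*G(-20) = (2*(-7)*(-2 - 7))*(1/3 + (1/9)*(-20)) = (2*(-7)*(-9))*(1/3 - 20/9) = 126*(-17/9) = -238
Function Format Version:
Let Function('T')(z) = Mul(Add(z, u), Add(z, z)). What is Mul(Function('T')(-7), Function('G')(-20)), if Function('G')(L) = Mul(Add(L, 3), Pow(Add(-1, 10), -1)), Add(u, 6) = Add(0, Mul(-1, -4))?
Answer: -238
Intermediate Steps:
u = -2 (u = Add(-6, Add(0, Mul(-1, -4))) = Add(-6, Add(0, 4)) = Add(-6, 4) = -2)
Function('G')(L) = Add(Rational(1, 3), Mul(Rational(1, 9), L)) (Function('G')(L) = Mul(Add(3, L), Pow(9, -1)) = Mul(Add(3, L), Rational(1, 9)) = Add(Rational(1, 3), Mul(Rational(1, 9), L)))
Function('T')(z) = Mul(2, z, Add(-2, z)) (Function('T')(z) = Mul(Add(z, -2), Add(z, z)) = Mul(Add(-2, z), Mul(2, z)) = Mul(2, z, Add(-2, z)))
Mul(Function('T')(-7), Function('G')(-20)) = Mul(Mul(2, -7, Add(-2, -7)), Add(Rational(1, 3), Mul(Rational(1, 9), -20))) = Mul(Mul(2, -7, -9), Add(Rational(1, 3), Rational(-20, 9))) = Mul(126, Rational(-17, 9)) = -238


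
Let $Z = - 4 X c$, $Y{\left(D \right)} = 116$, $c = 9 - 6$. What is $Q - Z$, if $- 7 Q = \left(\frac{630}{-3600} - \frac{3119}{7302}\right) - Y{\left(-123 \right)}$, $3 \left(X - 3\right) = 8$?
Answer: $\frac{86543617}{1022280} \approx 84.657$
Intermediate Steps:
$c = 3$
$X = \frac{17}{3}$ ($X = 3 + \frac{1}{3} \cdot 8 = 3 + \frac{8}{3} = \frac{17}{3} \approx 5.6667$)
$Q = \frac{17028577}{1022280}$ ($Q = - \frac{\left(\frac{630}{-3600} - \frac{3119}{7302}\right) - 116}{7} = - \frac{\left(630 \left(- \frac{1}{3600}\right) - \frac{3119}{7302}\right) - 116}{7} = - \frac{\left(- \frac{7}{40} - \frac{3119}{7302}\right) - 116}{7} = - \frac{- \frac{87937}{146040} - 116}{7} = \left(- \frac{1}{7}\right) \left(- \frac{17028577}{146040}\right) = \frac{17028577}{1022280} \approx 16.657$)
$Z = -68$ ($Z = \left(-4\right) \frac{17}{3} \cdot 3 = \left(- \frac{68}{3}\right) 3 = -68$)
$Q - Z = \frac{17028577}{1022280} - -68 = \frac{17028577}{1022280} + 68 = \frac{86543617}{1022280}$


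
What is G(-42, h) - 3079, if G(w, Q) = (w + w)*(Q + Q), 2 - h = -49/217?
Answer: -107041/31 ≈ -3452.9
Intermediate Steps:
h = 69/31 (h = 2 - (-49)/217 = 2 - 1*(-7/31) = 2 + 7/31 = 69/31 ≈ 2.2258)
G(w, Q) = 4*Q*w (G(w, Q) = (2*w)*(2*Q) = 4*Q*w)
G(-42, h) - 3079 = 4*(69/31)*(-42) - 3079 = -11592/31 - 3079 = -107041/31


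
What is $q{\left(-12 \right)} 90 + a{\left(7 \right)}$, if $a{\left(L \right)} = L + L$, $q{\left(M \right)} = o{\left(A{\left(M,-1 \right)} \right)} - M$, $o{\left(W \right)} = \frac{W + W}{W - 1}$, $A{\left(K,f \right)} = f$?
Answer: $1184$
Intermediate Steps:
$o{\left(W \right)} = \frac{2 W}{-1 + W}$
$q{\left(M \right)} = 1 - M$ ($q{\left(M \right)} = 2 \left(-1\right) \frac{1}{-1 - 1} - M = 2 \left(-1\right) \frac{1}{-2} - M = 2 \left(-1\right) \left(- \frac{1}{2}\right) - M = 1 - M$)
$a{\left(L \right)} = 2 L$
$q{\left(-12 \right)} 90 + a{\left(7 \right)} = \left(1 - -12\right) 90 + 2 \cdot 7 = \left(1 + 12\right) 90 + 14 = 13 \cdot 90 + 14 = 1170 + 14 = 1184$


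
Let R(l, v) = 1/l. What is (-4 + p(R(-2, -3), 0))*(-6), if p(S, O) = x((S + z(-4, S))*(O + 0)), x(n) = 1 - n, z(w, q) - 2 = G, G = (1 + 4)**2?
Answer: 18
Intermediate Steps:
G = 25 (G = 5**2 = 25)
z(w, q) = 27 (z(w, q) = 2 + 25 = 27)
p(S, O) = 1 - O*(27 + S) (p(S, O) = 1 - (S + 27)*(O + 0) = 1 - (27 + S)*O = 1 - O*(27 + S))
(-4 + p(R(-2, -3), 0))*(-6) = (-4 + (1 - 1*0*(27 + 1/(-2))))*(-6) = (-4 + (1 - 1*0*(27 - 1/2)))*(-6) = (-4 + (1 - 1*0*53/2))*(-6) = (-4 + (1 + 0))*(-6) = (-4 + 1)*(-6) = -3*(-6) = 18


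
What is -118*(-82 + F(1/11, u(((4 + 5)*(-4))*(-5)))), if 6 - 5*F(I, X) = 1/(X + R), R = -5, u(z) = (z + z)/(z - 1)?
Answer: 25483398/2675 ≈ 9526.5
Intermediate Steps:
u(z) = 2*z/(-1 + z) (u(z) = (2*z)/(-1 + z) = 2*z/(-1 + z))
F(I, X) = 6/5 - 1/(5*(-5 + X)) (F(I, X) = 6/5 - 1/(5*(X - 5)) = 6/5 - 1/(5*(-5 + X)))
-118*(-82 + F(1/11, u(((4 + 5)*(-4))*(-5)))) = -118*(-82 + (-31 + 6*(2*(((4 + 5)*(-4))*(-5))/(-1 + ((4 + 5)*(-4))*(-5))))/(5*(-5 + 2*(((4 + 5)*(-4))*(-5))/(-1 + ((4 + 5)*(-4))*(-5))))) = -118*(-82 + (-31 + 6*(2*((9*(-4))*(-5))/(-1 + (9*(-4))*(-5))))/(5*(-5 + 2*((9*(-4))*(-5))/(-1 + (9*(-4))*(-5))))) = -118*(-82 + (-31 + 6*(2*(-36*(-5))/(-1 - 36*(-5))))/(5*(-5 + 2*(-36*(-5))/(-1 - 36*(-5))))) = -118*(-82 + (-31 + 6*(2*180/(-1 + 180)))/(5*(-5 + 2*180/(-1 + 180)))) = -118*(-82 + (-31 + 6*(2*180/179))/(5*(-5 + 2*180/179))) = -118*(-82 + (-31 + 6*(2*180*(1/179)))/(5*(-5 + 2*180*(1/179)))) = -118*(-82 + (-31 + 6*(360/179))/(5*(-5 + 360/179))) = -118*(-82 + (-31 + 2160/179)/(5*(-535/179))) = -118*(-82 + (1/5)*(-179/535)*(-3389/179)) = -118*(-82 + 3389/2675) = -118*(-215961/2675) = 25483398/2675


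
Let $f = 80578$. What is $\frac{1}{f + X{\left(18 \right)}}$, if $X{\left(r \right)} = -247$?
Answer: $\frac{1}{80331} \approx 1.2448 \cdot 10^{-5}$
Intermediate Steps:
$\frac{1}{f + X{\left(18 \right)}} = \frac{1}{80578 - 247} = \frac{1}{80331}$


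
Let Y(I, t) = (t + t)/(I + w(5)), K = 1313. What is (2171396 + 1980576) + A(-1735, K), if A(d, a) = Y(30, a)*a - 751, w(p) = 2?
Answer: 68143505/16 ≈ 4.2590e+6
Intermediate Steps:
Y(I, t) = 2*t/(2 + I) (Y(I, t) = (t + t)/(I + 2) = (2*t)/(2 + I) = 2*t/(2 + I))
A(d, a) = -751 + a²/16 (A(d, a) = (2*a/(2 + 30))*a - 751 = (2*a/32)*a - 751 = (2*a*(1/32))*a - 751 = (a/16)*a - 751 = a²/16 - 751 = -751 + a²/16)
(2171396 + 1980576) + A(-1735, K) = (2171396 + 1980576) + (-751 + (1/16)*1313²) = 4151972 + (-751 + (1/16)*1723969) = 4151972 + (-751 + 1723969/16) = 4151972 + 1711953/16 = 68143505/16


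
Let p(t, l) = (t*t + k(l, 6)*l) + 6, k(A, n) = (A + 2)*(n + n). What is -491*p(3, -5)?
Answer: -95745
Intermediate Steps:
k(A, n) = 2*n*(2 + A) (k(A, n) = (2 + A)*(2*n) = 2*n*(2 + A))
p(t, l) = 6 + t² + l*(24 + 12*l) (p(t, l) = (t*t + (2*6*(2 + l))*l) + 6 = (t² + (24 + 12*l)*l) + 6 = (t² + l*(24 + 12*l)) + 6 = 6 + t² + l*(24 + 12*l))
-491*p(3, -5) = -491*(6 + 3² + 12*(-5)*(2 - 5)) = -491*(6 + 9 + 12*(-5)*(-3)) = -491*(6 + 9 + 180) = -491*195 = -95745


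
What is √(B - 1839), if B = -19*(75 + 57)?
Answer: 3*I*√483 ≈ 65.932*I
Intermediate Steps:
B = -2508 (B = -19*132 = -2508)
√(B - 1839) = √(-2508 - 1839) = √(-4347) = 3*I*√483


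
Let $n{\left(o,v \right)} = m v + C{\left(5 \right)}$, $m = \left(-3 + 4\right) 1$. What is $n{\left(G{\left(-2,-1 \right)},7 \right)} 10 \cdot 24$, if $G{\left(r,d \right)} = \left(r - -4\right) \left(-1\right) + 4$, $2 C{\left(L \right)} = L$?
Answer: $2280$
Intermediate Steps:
$C{\left(L \right)} = \frac{L}{2}$
$m = 1$ ($m = 1 \cdot 1 = 1$)
$G{\left(r,d \right)} = - r$ ($G{\left(r,d \right)} = \left(r + 4\right) \left(-1\right) + 4 = \left(4 + r\right) \left(-1\right) + 4 = \left(-4 - r\right) + 4 = - r$)
$n{\left(o,v \right)} = \frac{5}{2} + v$ ($n{\left(o,v \right)} = 1 v + \frac{1}{2} \cdot 5 = v + \frac{5}{2} = \frac{5}{2} + v$)
$n{\left(G{\left(-2,-1 \right)},7 \right)} 10 \cdot 24 = \left(\frac{5}{2} + 7\right) 10 \cdot 24 = \frac{19}{2} \cdot 240 = 2280$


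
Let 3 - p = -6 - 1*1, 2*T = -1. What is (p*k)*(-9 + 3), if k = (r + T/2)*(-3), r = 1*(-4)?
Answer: -765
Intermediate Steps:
T = -½ (T = (½)*(-1) = -½ ≈ -0.50000)
r = -4
k = 51/4 (k = (-4 - ½/2)*(-3) = (-4 - ½*½)*(-3) = (-4 - ¼)*(-3) = -17/4*(-3) = 51/4 ≈ 12.750)
p = 10 (p = 3 - (-6 - 1*1) = 3 - (-6 - 1) = 3 - 1*(-7) = 3 + 7 = 10)
(p*k)*(-9 + 3) = (10*(51/4))*(-9 + 3) = (255/2)*(-6) = -765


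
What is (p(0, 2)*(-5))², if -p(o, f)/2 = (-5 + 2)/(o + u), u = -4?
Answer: 225/4 ≈ 56.250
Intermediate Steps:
p(o, f) = 6/(-4 + o) (p(o, f) = -2*(-5 + 2)/(o - 4) = -(-6)/(-4 + o) = 6/(-4 + o))
(p(0, 2)*(-5))² = ((6/(-4 + 0))*(-5))² = ((6/(-4))*(-5))² = ((6*(-¼))*(-5))² = (-3/2*(-5))² = (15/2)² = 225/4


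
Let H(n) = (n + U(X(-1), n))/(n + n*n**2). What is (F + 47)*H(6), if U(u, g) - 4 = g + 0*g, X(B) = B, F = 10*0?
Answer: 376/111 ≈ 3.3874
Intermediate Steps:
F = 0
U(u, g) = 4 + g (U(u, g) = 4 + (g + 0*g) = 4 + (g + 0) = 4 + g)
H(n) = (4 + 2*n)/(n + n**3) (H(n) = (n + (4 + n))/(n + n*n**2) = (4 + 2*n)/(n + n**3))
(F + 47)*H(6) = (0 + 47)*((4 + 2*6)/(6 + 6**3)) = 47*((4 + 12)/(6 + 216)) = 47*(16/222) = 47*((1/222)*16) = 47*(8/111) = 376/111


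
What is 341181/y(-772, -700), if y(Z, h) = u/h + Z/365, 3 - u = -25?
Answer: -69183925/437 ≈ -1.5832e+5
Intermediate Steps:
u = 28 (u = 3 - 1*(-25) = 3 + 25 = 28)
y(Z, h) = 28/h + Z/365
341181/y(-772, -700) = 341181/(28/(-700) + (1/365)*(-772)) = 341181/(28*(-1/700) - 772/365) = 341181/(-1/25 - 772/365) = 341181/(-3933/1825) = 341181*(-1825/3933) = -69183925/437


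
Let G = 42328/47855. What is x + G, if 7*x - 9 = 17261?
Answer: 826752146/334985 ≈ 2468.0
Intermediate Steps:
x = 17270/7 (x = 9/7 + (⅐)*17261 = 9/7 + 17261/7 = 17270/7 ≈ 2467.1)
G = 42328/47855 (G = 42328*(1/47855) = 42328/47855 ≈ 0.88451)
x + G = 17270/7 + 42328/47855 = 826752146/334985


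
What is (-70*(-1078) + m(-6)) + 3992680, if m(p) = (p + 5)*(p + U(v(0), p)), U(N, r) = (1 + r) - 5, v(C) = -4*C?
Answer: 4068156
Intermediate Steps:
U(N, r) = -4 + r
m(p) = (-4 + 2*p)*(5 + p) (m(p) = (p + 5)*(p + (-4 + p)) = (5 + p)*(-4 + 2*p) = (-4 + 2*p)*(5 + p))
(-70*(-1078) + m(-6)) + 3992680 = (-70*(-1078) + (-20 + 2*(-6)² + 6*(-6))) + 3992680 = (75460 + (-20 + 2*36 - 36)) + 3992680 = (75460 + (-20 + 72 - 36)) + 3992680 = (75460 + 16) + 3992680 = 75476 + 3992680 = 4068156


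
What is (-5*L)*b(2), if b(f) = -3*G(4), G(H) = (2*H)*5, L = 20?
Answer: 12000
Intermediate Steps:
G(H) = 10*H
b(f) = -120 (b(f) = -30*4 = -3*40 = -120)
(-5*L)*b(2) = -5*20*(-120) = -100*(-120) = 12000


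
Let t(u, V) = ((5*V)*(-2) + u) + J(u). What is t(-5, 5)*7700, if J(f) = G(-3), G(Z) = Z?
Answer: -446600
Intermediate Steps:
J(f) = -3
t(u, V) = -3 + u - 10*V (t(u, V) = ((5*V)*(-2) + u) - 3 = (-10*V + u) - 3 = (u - 10*V) - 3 = -3 + u - 10*V)
t(-5, 5)*7700 = (-3 - 5 - 10*5)*7700 = (-3 - 5 - 50)*7700 = -58*7700 = -446600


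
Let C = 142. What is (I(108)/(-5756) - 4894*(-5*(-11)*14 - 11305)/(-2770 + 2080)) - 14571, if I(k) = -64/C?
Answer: -629486502980/7049661 ≈ -89293.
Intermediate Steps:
I(k) = -32/71 (I(k) = -64/142 = -64*1/142 = -32/71)
(I(108)/(-5756) - 4894*(-5*(-11)*14 - 11305)/(-2770 + 2080)) - 14571 = (-32/71/(-5756) - 4894*(-5*(-11)*14 - 11305)/(-2770 + 2080)) - 14571 = (-32/71*(-1/5756) - 4894/((-690/(55*14 - 11305)))) - 14571 = (8/102169 - 4894/((-690/(770 - 11305)))) - 14571 = (8/102169 - 4894/((-690/(-10535)))) - 14571 = (8/102169 - 4894/((-690*(-1/10535)))) - 14571 = (8/102169 - 4894/138/2107) - 14571 = (8/102169 - 4894*2107/138) - 14571 = (8/102169 - 5155829/69) - 14571 = -526765892549/7049661 - 14571 = -629486502980/7049661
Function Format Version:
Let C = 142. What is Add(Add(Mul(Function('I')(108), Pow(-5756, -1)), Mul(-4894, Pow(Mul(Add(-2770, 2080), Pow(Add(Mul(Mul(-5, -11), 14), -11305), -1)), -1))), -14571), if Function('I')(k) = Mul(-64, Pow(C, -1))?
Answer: Rational(-629486502980, 7049661) ≈ -89293.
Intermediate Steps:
Function('I')(k) = Rational(-32, 71) (Function('I')(k) = Mul(-64, Pow(142, -1)) = Mul(-64, Rational(1, 142)) = Rational(-32, 71))
Add(Add(Mul(Function('I')(108), Pow(-5756, -1)), Mul(-4894, Pow(Mul(Add(-2770, 2080), Pow(Add(Mul(Mul(-5, -11), 14), -11305), -1)), -1))), -14571) = Add(Add(Mul(Rational(-32, 71), Pow(-5756, -1)), Mul(-4894, Pow(Mul(Add(-2770, 2080), Pow(Add(Mul(Mul(-5, -11), 14), -11305), -1)), -1))), -14571) = Add(Add(Mul(Rational(-32, 71), Rational(-1, 5756)), Mul(-4894, Pow(Mul(-690, Pow(Add(Mul(55, 14), -11305), -1)), -1))), -14571) = Add(Add(Rational(8, 102169), Mul(-4894, Pow(Mul(-690, Pow(Add(770, -11305), -1)), -1))), -14571) = Add(Add(Rational(8, 102169), Mul(-4894, Pow(Mul(-690, Pow(-10535, -1)), -1))), -14571) = Add(Add(Rational(8, 102169), Mul(-4894, Pow(Mul(-690, Rational(-1, 10535)), -1))), -14571) = Add(Add(Rational(8, 102169), Mul(-4894, Pow(Rational(138, 2107), -1))), -14571) = Add(Add(Rational(8, 102169), Mul(-4894, Rational(2107, 138))), -14571) = Add(Add(Rational(8, 102169), Rational(-5155829, 69)), -14571) = Add(Rational(-526765892549, 7049661), -14571) = Rational(-629486502980, 7049661)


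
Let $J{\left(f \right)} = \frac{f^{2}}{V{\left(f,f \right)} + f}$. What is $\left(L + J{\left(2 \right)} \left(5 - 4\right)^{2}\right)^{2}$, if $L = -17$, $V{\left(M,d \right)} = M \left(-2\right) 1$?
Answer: $361$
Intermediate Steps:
$V{\left(M,d \right)} = - 2 M$ ($V{\left(M,d \right)} = - 2 M 1 = - 2 M$)
$J{\left(f \right)} = - f$ ($J{\left(f \right)} = \frac{f^{2}}{- 2 f + f} = \frac{f^{2}}{\left(-1\right) f} = - \frac{1}{f} f^{2} = - f$)
$\left(L + J{\left(2 \right)} \left(5 - 4\right)^{2}\right)^{2} = \left(-17 + \left(-1\right) 2 \left(5 - 4\right)^{2}\right)^{2} = \left(-17 - 2 \cdot 1^{2}\right)^{2} = \left(-17 - 2\right)^{2} = \left(-19\right)^{2} = 361$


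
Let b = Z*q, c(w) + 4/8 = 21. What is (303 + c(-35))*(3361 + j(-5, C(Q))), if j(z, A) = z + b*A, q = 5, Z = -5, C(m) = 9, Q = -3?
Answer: 2025757/2 ≈ 1.0129e+6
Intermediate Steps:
c(w) = 41/2 (c(w) = -½ + 21 = 41/2)
b = -25 (b = -5*5 = -25)
j(z, A) = z - 25*A
(303 + c(-35))*(3361 + j(-5, C(Q))) = (303 + 41/2)*(3361 + (-5 - 25*9)) = 647*(3361 + (-5 - 225))/2 = 647*(3361 - 230)/2 = (647/2)*3131 = 2025757/2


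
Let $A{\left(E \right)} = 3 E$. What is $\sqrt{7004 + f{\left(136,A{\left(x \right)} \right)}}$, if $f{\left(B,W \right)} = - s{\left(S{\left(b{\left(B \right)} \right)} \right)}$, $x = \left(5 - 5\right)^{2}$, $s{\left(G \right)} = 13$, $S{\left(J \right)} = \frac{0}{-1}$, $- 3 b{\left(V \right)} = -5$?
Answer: $\sqrt{6991} \approx 83.612$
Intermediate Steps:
$b{\left(V \right)} = \frac{5}{3}$ ($b{\left(V \right)} = \left(- \frac{1}{3}\right) \left(-5\right) = \frac{5}{3}$)
$S{\left(J \right)} = 0$ ($S{\left(J \right)} = 0 \left(-1\right) = 0$)
$x = 0$ ($x = 0^{2} = 0$)
$f{\left(B,W \right)} = -13$ ($f{\left(B,W \right)} = \left(-1\right) 13 = -13$)
$\sqrt{7004 + f{\left(136,A{\left(x \right)} \right)}} = \sqrt{7004 - 13} = \sqrt{6991}$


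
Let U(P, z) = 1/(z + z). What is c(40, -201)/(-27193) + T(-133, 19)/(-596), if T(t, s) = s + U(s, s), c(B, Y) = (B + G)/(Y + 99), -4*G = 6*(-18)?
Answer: -1001928781/31409220264 ≈ -0.031899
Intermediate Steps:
G = 27 (G = -3*(-18)/2 = -¼*(-108) = 27)
U(P, z) = 1/(2*z)
c(B, Y) = (27 + B)/(99 + Y) (c(B, Y) = (B + 27)/(Y + 99) = (27 + B)/(99 + Y))
T(t, s) = s + 1/(2*s)
c(40, -201)/(-27193) + T(-133, 19)/(-596) = ((27 + 40)/(99 - 201))/(-27193) + (19 + (½)/19)/(-596) = (67/(-102))*(-1/27193) + (19 + (½)*(1/19))*(-1/596) = -1/102*67*(-1/27193) + (19 + 1/38)*(-1/596) = -67/102*(-1/27193) + (723/38)*(-1/596) = 67/2773686 - 723/22648 = -1001928781/31409220264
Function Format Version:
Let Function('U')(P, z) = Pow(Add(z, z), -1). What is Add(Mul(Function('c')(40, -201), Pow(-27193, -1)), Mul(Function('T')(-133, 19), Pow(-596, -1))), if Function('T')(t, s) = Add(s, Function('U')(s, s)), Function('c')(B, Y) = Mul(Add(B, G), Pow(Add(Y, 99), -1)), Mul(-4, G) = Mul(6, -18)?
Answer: Rational(-1001928781, 31409220264) ≈ -0.031899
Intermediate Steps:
G = 27 (G = Mul(Rational(-1, 4), Mul(6, -18)) = Mul(Rational(-1, 4), -108) = 27)
Function('U')(P, z) = Mul(Rational(1, 2), Pow(z, -1)) (Function('U')(P, z) = Pow(Mul(2, z), -1) = Mul(Rational(1, 2), Pow(z, -1)))
Function('c')(B, Y) = Mul(Pow(Add(99, Y), -1), Add(27, B)) (Function('c')(B, Y) = Mul(Add(B, 27), Pow(Add(Y, 99), -1)) = Mul(Add(27, B), Pow(Add(99, Y), -1)) = Mul(Pow(Add(99, Y), -1), Add(27, B)))
Function('T')(t, s) = Add(s, Mul(Rational(1, 2), Pow(s, -1)))
Add(Mul(Function('c')(40, -201), Pow(-27193, -1)), Mul(Function('T')(-133, 19), Pow(-596, -1))) = Add(Mul(Mul(Pow(Add(99, -201), -1), Add(27, 40)), Pow(-27193, -1)), Mul(Add(19, Mul(Rational(1, 2), Pow(19, -1))), Pow(-596, -1))) = Add(Mul(Mul(Pow(-102, -1), 67), Rational(-1, 27193)), Mul(Add(19, Mul(Rational(1, 2), Rational(1, 19))), Rational(-1, 596))) = Add(Mul(Mul(Rational(-1, 102), 67), Rational(-1, 27193)), Mul(Add(19, Rational(1, 38)), Rational(-1, 596))) = Add(Mul(Rational(-67, 102), Rational(-1, 27193)), Mul(Rational(723, 38), Rational(-1, 596))) = Add(Rational(67, 2773686), Rational(-723, 22648)) = Rational(-1001928781, 31409220264)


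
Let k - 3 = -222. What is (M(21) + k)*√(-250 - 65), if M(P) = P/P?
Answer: -654*I*√35 ≈ -3869.1*I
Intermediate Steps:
k = -219 (k = 3 - 222 = -219)
M(P) = 1
(M(21) + k)*√(-250 - 65) = (1 - 219)*√(-250 - 65) = -654*I*√35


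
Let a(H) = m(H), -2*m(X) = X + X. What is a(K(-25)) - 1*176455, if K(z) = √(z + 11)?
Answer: -176455 - I*√14 ≈ -1.7646e+5 - 3.7417*I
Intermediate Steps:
m(X) = -X (m(X) = -(X + X)/2 = -X)
K(z) = √(11 + z)
a(H) = -H
a(K(-25)) - 1*176455 = -√(11 - 25) - 1*176455 = -√(-14) - 176455 = -I*√14 - 176455 = -176455 - I*√14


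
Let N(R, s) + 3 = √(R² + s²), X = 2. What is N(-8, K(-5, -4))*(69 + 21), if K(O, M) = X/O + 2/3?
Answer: -270 + 24*√901 ≈ 450.40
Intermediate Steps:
K(O, M) = ⅔ + 2/O (K(O, M) = 2/O + 2/3 = 2/O + 2*(⅓) = 2/O + ⅔ = ⅔ + 2/O)
N(R, s) = -3 + √(R² + s²)
N(-8, K(-5, -4))*(69 + 21) = (-3 + √((-8)² + (⅔ + 2/(-5))²))*(69 + 21) = (-3 + √(64 + (⅔ + 2*(-⅕))²))*90 = (-3 + √(64 + (⅔ - ⅖)²))*90 = (-3 + √(64 + (4/15)²))*90 = (-3 + √(64 + 16/225))*90 = (-3 + √(14416/225))*90 = (-3 + 4*√901/15)*90 = -270 + 24*√901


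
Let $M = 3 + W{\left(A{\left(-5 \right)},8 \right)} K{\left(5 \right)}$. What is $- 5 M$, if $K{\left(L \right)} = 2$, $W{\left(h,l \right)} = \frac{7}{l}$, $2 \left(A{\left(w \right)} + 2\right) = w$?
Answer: $- \frac{95}{4} \approx -23.75$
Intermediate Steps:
$A{\left(w \right)} = -2 + \frac{w}{2}$
$M = \frac{19}{4}$ ($M = 3 + \frac{7}{8} \cdot 2 = 3 + \frac{7}{4} = \frac{19}{4} \approx 4.75$)
$- 5 M = \left(-5\right) \frac{19}{4} = - \frac{95}{4}$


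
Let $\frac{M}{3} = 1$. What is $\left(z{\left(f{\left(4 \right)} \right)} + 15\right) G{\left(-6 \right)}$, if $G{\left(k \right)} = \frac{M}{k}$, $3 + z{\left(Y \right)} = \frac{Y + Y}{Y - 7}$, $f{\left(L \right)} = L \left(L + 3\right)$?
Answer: $- \frac{22}{3} \approx -7.3333$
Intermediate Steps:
$M = 3$ ($M = 3 \cdot 1 = 3$)
$f{\left(L \right)} = L \left(3 + L\right)$
$z{\left(Y \right)} = -3 + \frac{2 Y}{-7 + Y}$ ($z{\left(Y \right)} = -3 + \frac{Y + Y}{Y - 7} = -3 + \frac{2 Y}{-7 + Y}$)
$G{\left(k \right)} = \frac{3}{k}$
$\left(z{\left(f{\left(4 \right)} \right)} + 15\right) G{\left(-6 \right)} = \left(\frac{21 - 4 \left(3 + 4\right)}{-7 + 4 \left(3 + 4\right)} + 15\right) \frac{3}{-6} = \left(\frac{21 - 4 \cdot 7}{-7 + 4 \cdot 7} + 15\right) 3 \left(- \frac{1}{6}\right) = \left(\frac{21 - 28}{-7 + 28} + 15\right) \left(- \frac{1}{2}\right) = \left(\frac{21 - 28}{21} + 15\right) \left(- \frac{1}{2}\right) = \left(\frac{1}{21} \left(-7\right) + 15\right) \left(- \frac{1}{2}\right) = \left(- \frac{1}{3} + 15\right) \left(- \frac{1}{2}\right) = \frac{44}{3} \left(- \frac{1}{2}\right) = - \frac{22}{3}$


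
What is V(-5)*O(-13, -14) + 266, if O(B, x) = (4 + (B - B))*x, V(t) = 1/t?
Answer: 1386/5 ≈ 277.20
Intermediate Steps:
O(B, x) = 4*x (O(B, x) = (4 + 0)*x = 4*x)
V(-5)*O(-13, -14) + 266 = (4*(-14))/(-5) + 266 = -⅕*(-56) + 266 = 56/5 + 266 = 1386/5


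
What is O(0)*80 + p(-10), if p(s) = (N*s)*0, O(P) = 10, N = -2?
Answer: 800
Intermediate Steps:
p(s) = 0 (p(s) = -2*s*0 = 0)
O(0)*80 + p(-10) = 10*80 + 0 = 800 + 0 = 800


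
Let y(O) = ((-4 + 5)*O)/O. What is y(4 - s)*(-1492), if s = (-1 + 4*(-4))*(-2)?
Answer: -1492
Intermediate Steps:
s = 34 (s = (-1 - 16)*(-2) = -17*(-2) = 34)
y(O) = 1 (y(O) = (1*O)/O = O/O = 1)
y(4 - s)*(-1492) = 1*(-1492) = -1492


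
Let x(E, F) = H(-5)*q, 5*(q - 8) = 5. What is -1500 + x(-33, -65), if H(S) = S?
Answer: -1545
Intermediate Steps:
q = 9 (q = 8 + (1/5)*5 = 8 + 1 = 9)
x(E, F) = -45 (x(E, F) = -5*9 = -45)
-1500 + x(-33, -65) = -1500 - 45 = -1545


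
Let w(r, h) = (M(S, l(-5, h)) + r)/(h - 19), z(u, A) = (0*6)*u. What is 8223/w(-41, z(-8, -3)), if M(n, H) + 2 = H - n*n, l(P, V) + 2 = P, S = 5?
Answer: 52079/25 ≈ 2083.2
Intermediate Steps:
z(u, A) = 0 (z(u, A) = 0*u = 0)
l(P, V) = -2 + P
M(n, H) = -2 + H - n**2 (M(n, H) = -2 + (H - n*n) = -2 + (H - n**2) = -2 + H - n**2)
w(r, h) = (-34 + r)/(-19 + h) (w(r, h) = ((-2 + (-2 - 5) - 1*5**2) + r)/(h - 19) = ((-2 - 7 - 1*25) + r)/(-19 + h) = ((-2 - 7 - 25) + r)/(-19 + h) = (-34 + r)/(-19 + h))
8223/w(-41, z(-8, -3)) = 8223/(((-34 - 41)/(-19 + 0))) = 8223/((-75/(-19))) = 8223/((-1/19*(-75))) = 8223/(75/19) = 8223*(19/75) = 52079/25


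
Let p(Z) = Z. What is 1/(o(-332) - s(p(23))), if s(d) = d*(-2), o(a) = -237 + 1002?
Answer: 1/811 ≈ 0.0012330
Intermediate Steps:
o(a) = 765
s(d) = -2*d
1/(o(-332) - s(p(23))) = 1/(765 - (-2)*23) = 1/(765 - 1*(-46)) = 1/(765 + 46) = 1/811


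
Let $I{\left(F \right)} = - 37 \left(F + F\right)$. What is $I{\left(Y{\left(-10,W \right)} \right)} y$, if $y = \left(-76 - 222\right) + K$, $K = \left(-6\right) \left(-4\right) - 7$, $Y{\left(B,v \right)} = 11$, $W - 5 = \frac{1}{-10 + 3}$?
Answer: $228734$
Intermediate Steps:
$W = \frac{34}{7}$ ($W = 5 + \frac{1}{-10 + 3} = 5 + \frac{1}{-7} = 5 - \frac{1}{7} = \frac{34}{7} \approx 4.8571$)
$K = 17$ ($K = 24 - 7 = 17$)
$I{\left(F \right)} = - 74 F$ ($I{\left(F \right)} = - 37 \cdot 2 F = - 74 F$)
$y = -281$ ($y = \left(-76 - 222\right) + 17 = -298 + 17 = -281$)
$I{\left(Y{\left(-10,W \right)} \right)} y = \left(-74\right) 11 \left(-281\right) = \left(-814\right) \left(-281\right) = 228734$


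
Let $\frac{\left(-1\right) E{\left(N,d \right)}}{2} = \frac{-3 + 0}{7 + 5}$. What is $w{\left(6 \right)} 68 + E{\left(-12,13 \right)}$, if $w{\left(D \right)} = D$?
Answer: $\frac{817}{2} \approx 408.5$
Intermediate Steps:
$E{\left(N,d \right)} = \frac{1}{2}$ ($E{\left(N,d \right)} = - 2 \frac{-3 + 0}{7 + 5} = - 2 \left(- \frac{3}{12}\right) = - 2 \left(\left(-3\right) \frac{1}{12}\right) = \left(-2\right) \left(- \frac{1}{4}\right) = \frac{1}{2}$)
$w{\left(6 \right)} 68 + E{\left(-12,13 \right)} = 6 \cdot 68 + \frac{1}{2} = 408 + \frac{1}{2} = \frac{817}{2}$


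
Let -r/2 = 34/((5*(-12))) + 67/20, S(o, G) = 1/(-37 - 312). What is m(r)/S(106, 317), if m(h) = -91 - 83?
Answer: 60726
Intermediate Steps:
S(o, G) = -1/349 (S(o, G) = 1/(-349) = -1/349)
r = -167/30 (r = -2*(34/((5*(-12))) + 67/20) = -2*(34/(-60) + 67*(1/20)) = -2*(34*(-1/60) + 67/20) = -2*(-17/30 + 67/20) = -2*167/60 = -167/30 ≈ -5.5667)
m(h) = -174
m(r)/S(106, 317) = -174/(-1/349) = -174*(-349) = 60726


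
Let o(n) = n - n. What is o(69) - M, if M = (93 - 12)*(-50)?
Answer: 4050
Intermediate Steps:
o(n) = 0
M = -4050 (M = 81*(-50) = -4050)
o(69) - M = 0 - 1*(-4050) = 0 + 4050 = 4050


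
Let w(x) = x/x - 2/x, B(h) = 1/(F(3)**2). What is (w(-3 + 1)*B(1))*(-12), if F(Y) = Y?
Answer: -8/3 ≈ -2.6667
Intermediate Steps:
B(h) = 1/9 (B(h) = 1/(3**2) = 1/9)
w(x) = 1 - 2/x
(w(-3 + 1)*B(1))*(-12) = (((-2 + (-3 + 1))/(-3 + 1))*(1/9))*(-12) = (((-2 - 2)/(-2))*(1/9))*(-12) = (-1/2*(-4)*(1/9))*(-12) = (2*(1/9))*(-12) = (2/9)*(-12) = -8/3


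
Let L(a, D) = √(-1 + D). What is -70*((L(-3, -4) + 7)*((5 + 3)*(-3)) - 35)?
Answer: 14210 + 1680*I*√5 ≈ 14210.0 + 3756.6*I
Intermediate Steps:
-70*((L(-3, -4) + 7)*((5 + 3)*(-3)) - 35) = -70*((√(-1 - 4) + 7)*((5 + 3)*(-3)) - 35) = -70*((√(-5) + 7)*(8*(-3)) - 35) = -70*((I*√5 + 7)*(-24) - 35) = -70*((7 + I*√5)*(-24) - 35) = -70*((-168 - 24*I*√5) - 35) = -70*(-203 - 24*I*√5) = 14210 + 1680*I*√5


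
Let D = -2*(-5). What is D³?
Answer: 1000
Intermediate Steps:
D = 10
D³ = 10³ = 1000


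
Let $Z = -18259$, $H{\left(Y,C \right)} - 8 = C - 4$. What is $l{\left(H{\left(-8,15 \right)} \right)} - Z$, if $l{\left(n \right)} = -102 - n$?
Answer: $18138$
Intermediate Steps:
$H{\left(Y,C \right)} = 4 + C$ ($H{\left(Y,C \right)} = 8 + \left(C - 4\right) = 8 + \left(-4 + C\right) = 4 + C$)
$l{\left(H{\left(-8,15 \right)} \right)} - Z = \left(-102 - \left(4 + 15\right)\right) - -18259 = \left(-102 - 19\right) + 18259 = -121 + 18259 = 18138$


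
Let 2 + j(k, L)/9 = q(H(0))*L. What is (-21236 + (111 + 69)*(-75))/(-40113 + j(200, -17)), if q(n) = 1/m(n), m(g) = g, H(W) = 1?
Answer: 8684/10071 ≈ 0.86228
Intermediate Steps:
q(n) = 1/n
j(k, L) = -18 + 9*L (j(k, L) = -18 + 9*(L/1) = -18 + 9*(1*L) = -18 + 9*L)
(-21236 + (111 + 69)*(-75))/(-40113 + j(200, -17)) = (-21236 + (111 + 69)*(-75))/(-40113 + (-18 + 9*(-17))) = (-21236 + 180*(-75))/(-40113 + (-18 - 153)) = (-21236 - 13500)/(-40113 - 171) = -34736/(-40284) = -34736*(-1/40284) = 8684/10071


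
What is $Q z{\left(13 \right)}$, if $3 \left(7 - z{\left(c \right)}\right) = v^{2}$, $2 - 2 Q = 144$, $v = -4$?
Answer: $- \frac{355}{3} \approx -118.33$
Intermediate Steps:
$Q = -71$ ($Q = 1 - 72 = -71$)
$z{\left(c \right)} = \frac{5}{3}$ ($z{\left(c \right)} = 7 - \frac{\left(-4\right)^{2}}{3} = 7 - \frac{16}{3} = \frac{5}{3}$)
$Q z{\left(13 \right)} = \left(-71\right) \frac{5}{3} = - \frac{355}{3}$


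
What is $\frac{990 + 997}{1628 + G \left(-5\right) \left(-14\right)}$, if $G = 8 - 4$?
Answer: $\frac{1987}{1908} \approx 1.0414$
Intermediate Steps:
$G = 4$
$\frac{990 + 997}{1628 + G \left(-5\right) \left(-14\right)} = \frac{990 + 997}{1628 + 4 \left(-5\right) \left(-14\right)} = \frac{1987}{1628 - -280} = \frac{1987}{1628 + 280} = \frac{1987}{1908}$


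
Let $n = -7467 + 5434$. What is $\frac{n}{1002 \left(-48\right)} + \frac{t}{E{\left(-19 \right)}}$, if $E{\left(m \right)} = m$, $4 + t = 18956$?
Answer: $- \frac{911476765}{913824} \approx -997.43$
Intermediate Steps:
$t = 18952$ ($t = -4 + 18956 = 18952$)
$n = -2033$
$\frac{n}{1002 \left(-48\right)} + \frac{t}{E{\left(-19 \right)}} = - \frac{2033}{1002 \left(-48\right)} + \frac{18952}{-19} = - \frac{2033}{-48096} + 18952 \left(- \frac{1}{19}\right) = \left(-2033\right) \left(- \frac{1}{48096}\right) - \frac{18952}{19} = \frac{2033}{48096} - \frac{18952}{19} = - \frac{911476765}{913824}$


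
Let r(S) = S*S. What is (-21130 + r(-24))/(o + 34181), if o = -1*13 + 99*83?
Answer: -20554/42385 ≈ -0.48494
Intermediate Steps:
o = 8204 (o = -13 + 8217 = 8204)
r(S) = S**2
(-21130 + r(-24))/(o + 34181) = (-21130 + (-24)**2)/(8204 + 34181) = (-21130 + 576)/42385 = -20554*1/42385 = -20554/42385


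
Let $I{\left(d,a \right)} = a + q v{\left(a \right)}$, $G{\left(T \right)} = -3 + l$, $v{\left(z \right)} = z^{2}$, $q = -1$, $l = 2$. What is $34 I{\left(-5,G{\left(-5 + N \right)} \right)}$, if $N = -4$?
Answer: $-68$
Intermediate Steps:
$G{\left(T \right)} = -1$ ($G{\left(T \right)} = -3 + 2 = -1$)
$I{\left(d,a \right)} = a - a^{2}$
$34 I{\left(-5,G{\left(-5 + N \right)} \right)} = 34 \left(- (1 - -1)\right) = 34 \left(- (1 + 1)\right) = 34 \left(\left(-1\right) 2\right) = 34 \left(-2\right) = -68$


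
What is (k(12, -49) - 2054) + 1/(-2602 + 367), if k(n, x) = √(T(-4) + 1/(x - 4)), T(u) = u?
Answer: -4590691/2235 + I*√11289/53 ≈ -2054.0 + 2.0047*I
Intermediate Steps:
k(n, x) = √(-4 + 1/(-4 + x)) (k(n, x) = √(-4 + 1/(x - 4)) = √(-4 + 1/(-4 + x)))
(k(12, -49) - 2054) + 1/(-2602 + 367) = (√((17 - 4*(-49))/(-4 - 49)) - 2054) + 1/(-2602 + 367) = (√((17 + 196)/(-53)) - 2054) + 1/(-2235) = (√(-1/53*213) - 2054) - 1/2235 = (√(-213/53) - 2054) - 1/2235 = (I*√11289/53 - 2054) - 1/2235 = (-2054 + I*√11289/53) - 1/2235 = -4590691/2235 + I*√11289/53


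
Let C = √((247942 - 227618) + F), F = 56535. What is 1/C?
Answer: √76859/76859 ≈ 0.0036071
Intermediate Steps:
C = √76859 (C = √((247942 - 227618) + 56535) = √(20324 + 56535) = √76859 ≈ 277.23)
1/C = 1/(√76859) = √76859/76859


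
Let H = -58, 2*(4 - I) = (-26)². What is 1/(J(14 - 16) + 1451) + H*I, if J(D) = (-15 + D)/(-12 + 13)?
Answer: 27779449/1434 ≈ 19372.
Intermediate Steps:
I = -334 (I = 4 - ½*(-26)² = 4 - ½*676 = 4 - 338 = -334)
J(D) = -15 + D (J(D) = (-15 + D)/1 = (-15 + D)*1 = -15 + D)
1/(J(14 - 16) + 1451) + H*I = 1/((-15 + (14 - 16)) + 1451) - 58*(-334) = 1/((-15 - 2) + 1451) + 19372 = 1/(-17 + 1451) + 19372 = 1/1434 + 19372 = 27779449/1434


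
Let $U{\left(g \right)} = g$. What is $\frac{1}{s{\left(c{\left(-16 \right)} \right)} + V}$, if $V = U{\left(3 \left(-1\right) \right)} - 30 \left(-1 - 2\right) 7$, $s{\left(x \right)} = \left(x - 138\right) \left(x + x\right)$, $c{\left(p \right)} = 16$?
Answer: $- \frac{1}{3277} \approx -0.00030516$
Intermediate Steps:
$s{\left(x \right)} = 2 x \left(-138 + x\right)$ ($s{\left(x \right)} = \left(-138 + x\right) 2 x = 2 x \left(-138 + x\right)$)
$V = 627$ ($V = 3 \left(-1\right) - 30 \left(-1 - 2\right) 7 = -3 - 30 \left(\left(-3\right) 7\right) = -3 - -630 = -3 + 630 = 627$)
$\frac{1}{s{\left(c{\left(-16 \right)} \right)} + V} = \frac{1}{2 \cdot 16 \left(-138 + 16\right) + 627} = \frac{1}{2 \cdot 16 \left(-122\right) + 627} = \frac{1}{-3904 + 627} = \frac{1}{-3277} = - \frac{1}{3277}$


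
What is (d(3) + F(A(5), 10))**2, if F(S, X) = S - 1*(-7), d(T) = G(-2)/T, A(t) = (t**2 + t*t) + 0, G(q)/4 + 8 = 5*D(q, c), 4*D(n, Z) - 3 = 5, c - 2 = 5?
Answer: 32041/9 ≈ 3560.1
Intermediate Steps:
c = 7 (c = 2 + 5 = 7)
D(n, Z) = 2 (D(n, Z) = 3/4 + (1/4)*5 = 3/4 + 5/4 = 2)
G(q) = 8 (G(q) = -32 + 4*(5*2) = -32 + 4*10 = -32 + 40 = 8)
A(t) = 2*t**2 (A(t) = (t**2 + t**2) + 0 = 2*t**2 + 0 = 2*t**2)
d(T) = 8/T
F(S, X) = 7 + S (F(S, X) = S + 7 = 7 + S)
(d(3) + F(A(5), 10))**2 = (8/3 + (7 + 2*5**2))**2 = (8*(1/3) + (7 + 2*25))**2 = (8/3 + (7 + 50))**2 = (8/3 + 57)**2 = (179/3)**2 = 32041/9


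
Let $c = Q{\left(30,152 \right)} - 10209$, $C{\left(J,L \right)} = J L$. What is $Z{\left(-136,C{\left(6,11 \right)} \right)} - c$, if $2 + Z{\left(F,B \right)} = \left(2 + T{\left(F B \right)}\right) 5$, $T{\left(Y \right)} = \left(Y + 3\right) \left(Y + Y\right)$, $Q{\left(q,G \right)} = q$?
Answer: $805426667$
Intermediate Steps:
$T{\left(Y \right)} = 2 Y \left(3 + Y\right)$ ($T{\left(Y \right)} = \left(3 + Y\right) 2 Y = 2 Y \left(3 + Y\right)$)
$c = -10179$ ($c = 30 - 10209 = -10179$)
$Z{\left(F,B \right)} = 8 + 10 B F \left(3 + B F\right)$ ($Z{\left(F,B \right)} = -2 + \left(2 + 2 F B \left(3 + F B\right)\right) 5 = -2 + \left(2 + 2 B F \left(3 + B F\right)\right) 5 = -2 + \left(10 + 10 B F \left(3 + B F\right)\right) = 8 + 10 B F \left(3 + B F\right)$)
$Z{\left(-136,C{\left(6,11 \right)} \right)} - c = \left(8 + 10 \cdot 6 \cdot 11 \left(-136\right) \left(3 + 6 \cdot 11 \left(-136\right)\right)\right) - -10179 = \left(8 + 10 \cdot 66 \left(-136\right) \left(3 + 66 \left(-136\right)\right)\right) + 10179 = \left(8 + 10 \cdot 66 \left(-136\right) \left(3 - 8976\right)\right) + 10179 = \left(8 + 10 \cdot 66 \left(-136\right) \left(-8973\right)\right) + 10179 = \left(8 + 805416480\right) + 10179 = 805416488 + 10179 = 805426667$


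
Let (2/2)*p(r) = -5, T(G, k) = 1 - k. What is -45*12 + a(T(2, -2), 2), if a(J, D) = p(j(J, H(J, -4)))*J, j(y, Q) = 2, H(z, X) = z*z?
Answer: -555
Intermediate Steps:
H(z, X) = z²
p(r) = -5
a(J, D) = -5*J
-45*12 + a(T(2, -2), 2) = -45*12 - 5*(1 - 1*(-2)) = -540 - 5*(1 + 2) = -540 - 5*3 = -540 - 15 = -555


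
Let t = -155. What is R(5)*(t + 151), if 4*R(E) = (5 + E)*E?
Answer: -50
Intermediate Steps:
R(E) = E*(5 + E)/4 (R(E) = ((5 + E)*E)/4 = (E*(5 + E))/4 = E*(5 + E)/4)
R(5)*(t + 151) = ((¼)*5*(5 + 5))*(-155 + 151) = ((¼)*5*10)*(-4) = (25/2)*(-4) = -50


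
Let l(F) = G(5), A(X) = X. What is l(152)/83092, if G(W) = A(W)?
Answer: 5/83092 ≈ 6.0174e-5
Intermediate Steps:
G(W) = W
l(F) = 5
l(152)/83092 = 5/83092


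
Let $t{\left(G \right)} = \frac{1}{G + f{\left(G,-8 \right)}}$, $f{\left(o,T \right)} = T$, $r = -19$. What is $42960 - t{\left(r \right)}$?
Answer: $\frac{1159921}{27} \approx 42960.0$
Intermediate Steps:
$t{\left(G \right)} = \frac{1}{-8 + G}$ ($t{\left(G \right)} = \frac{1}{G - 8} = \frac{1}{-8 + G}$)
$42960 - t{\left(r \right)} = 42960 - \frac{1}{-8 - 19} = 42960 - \frac{1}{-27} = 42960 - - \frac{1}{27} = 42960 + \frac{1}{27} = \frac{1159921}{27}$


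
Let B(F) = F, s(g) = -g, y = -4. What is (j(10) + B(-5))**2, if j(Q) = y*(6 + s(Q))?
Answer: 121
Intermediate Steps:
j(Q) = -24 + 4*Q (j(Q) = -4*(6 - Q) = -24 + 4*Q)
(j(10) + B(-5))**2 = ((-24 + 4*10) - 5)**2 = ((-24 + 40) - 5)**2 = (16 - 5)**2 = 11**2 = 121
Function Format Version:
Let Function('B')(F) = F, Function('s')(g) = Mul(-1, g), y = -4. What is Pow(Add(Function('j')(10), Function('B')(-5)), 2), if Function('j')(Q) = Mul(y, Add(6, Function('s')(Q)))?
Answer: 121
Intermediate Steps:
Function('j')(Q) = Add(-24, Mul(4, Q)) (Function('j')(Q) = Mul(-4, Add(6, Mul(-1, Q))) = Add(-24, Mul(4, Q)))
Pow(Add(Function('j')(10), Function('B')(-5)), 2) = Pow(Add(Add(-24, Mul(4, 10)), -5), 2) = Pow(Add(Add(-24, 40), -5), 2) = Pow(Add(16, -5), 2) = Pow(11, 2) = 121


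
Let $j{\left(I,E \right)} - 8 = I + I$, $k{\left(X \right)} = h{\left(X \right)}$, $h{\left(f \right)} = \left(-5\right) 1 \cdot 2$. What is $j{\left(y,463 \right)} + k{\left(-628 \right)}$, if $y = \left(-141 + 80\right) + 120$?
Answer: $116$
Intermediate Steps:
$h{\left(f \right)} = -10$ ($h{\left(f \right)} = \left(-5\right) 2 = -10$)
$k{\left(X \right)} = -10$
$y = 59$ ($y = -61 + 120 = 59$)
$j{\left(I,E \right)} = 8 + 2 I$ ($j{\left(I,E \right)} = 8 + \left(I + I\right) = 8 + 2 I$)
$j{\left(y,463 \right)} + k{\left(-628 \right)} = \left(8 + 2 \cdot 59\right) - 10 = \left(8 + 118\right) - 10 = 126 - 10 = 116$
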